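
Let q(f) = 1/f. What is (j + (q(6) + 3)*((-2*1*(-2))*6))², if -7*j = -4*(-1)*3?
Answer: 270400/49 ≈ 5518.4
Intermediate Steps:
q(f) = 1/f
j = -12/7 (j = -(-4*(-1))*3/7 = -4*3/7 = -⅐*12 = -12/7 ≈ -1.7143)
(j + (q(6) + 3)*((-2*1*(-2))*6))² = (-12/7 + (1/6 + 3)*((-2*1*(-2))*6))² = (-12/7 + (⅙ + 3)*(-2*(-2)*6))² = (-12/7 + 19*(4*6)/6)² = (-12/7 + (19/6)*24)² = (-12/7 + 76)² = (520/7)² = 270400/49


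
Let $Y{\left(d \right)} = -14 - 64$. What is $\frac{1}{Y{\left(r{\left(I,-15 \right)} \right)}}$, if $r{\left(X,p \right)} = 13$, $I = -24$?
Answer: $- \frac{1}{78} \approx -0.012821$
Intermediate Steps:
$Y{\left(d \right)} = -78$ ($Y{\left(d \right)} = -14 - 64 = -78$)
$\frac{1}{Y{\left(r{\left(I,-15 \right)} \right)}} = \frac{1}{-78} = - \frac{1}{78}$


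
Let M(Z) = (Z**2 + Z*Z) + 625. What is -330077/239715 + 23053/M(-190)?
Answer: -1234113842/1163816325 ≈ -1.0604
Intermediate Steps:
M(Z) = 625 + 2*Z**2 (M(Z) = (Z**2 + Z**2) + 625 = 2*Z**2 + 625 = 625 + 2*Z**2)
-330077/239715 + 23053/M(-190) = -330077/239715 + 23053/(625 + 2*(-190)**2) = -330077*1/239715 + 23053/(625 + 2*36100) = -330077/239715 + 23053/(625 + 72200) = -330077/239715 + 23053/72825 = -1234113842/1163816325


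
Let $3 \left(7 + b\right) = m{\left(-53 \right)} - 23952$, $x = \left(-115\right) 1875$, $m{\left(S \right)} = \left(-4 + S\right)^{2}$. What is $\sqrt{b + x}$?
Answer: $i \sqrt{222533} \approx 471.73 i$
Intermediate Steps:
$x = -215625$
$b = -6908$ ($b = -7 + \frac{\left(-4 - 53\right)^{2} - 23952}{3} = -7 + \frac{\left(-57\right)^{2} - 23952}{3} = -7 + \frac{3249 - 23952}{3} = -7 + \frac{1}{3} \left(-20703\right) = -7 - 6901 = -6908$)
$\sqrt{b + x} = \sqrt{-6908 - 215625} = \sqrt{-222533} = i \sqrt{222533}$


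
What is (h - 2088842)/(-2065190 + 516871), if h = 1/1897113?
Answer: 3962769313145/2937336103047 ≈ 1.3491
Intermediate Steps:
h = 1/1897113 ≈ 5.2712e-7
(h - 2088842)/(-2065190 + 516871) = (1/1897113 - 2088842)/(-2065190 + 516871) = -3962769313145/1897113/(-1548319) = -3962769313145/1897113*(-1/1548319) = 3962769313145/2937336103047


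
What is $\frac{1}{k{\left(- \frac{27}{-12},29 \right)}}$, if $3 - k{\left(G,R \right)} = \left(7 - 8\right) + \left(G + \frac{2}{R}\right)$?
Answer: $\frac{116}{195} \approx 0.59487$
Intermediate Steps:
$k{\left(G,R \right)} = 4 - G - \frac{2}{R}$ ($k{\left(G,R \right)} = 3 - \left(\left(7 - 8\right) + \left(G + \frac{2}{R}\right)\right) = 3 - \left(-1 + \left(G + \frac{2}{R}\right)\right) = 3 - \left(-1 + G + \frac{2}{R}\right) = 4 - G - \frac{2}{R}$)
$\frac{1}{k{\left(- \frac{27}{-12},29 \right)}} = \frac{1}{4 - - \frac{27}{-12} - \frac{2}{29}} = \frac{1}{4 - \left(-27\right) \left(- \frac{1}{12}\right) - \frac{2}{29}} = \frac{1}{4 - \frac{9}{4} - \frac{2}{29}} = \frac{1}{\frac{195}{116}} = \frac{116}{195}$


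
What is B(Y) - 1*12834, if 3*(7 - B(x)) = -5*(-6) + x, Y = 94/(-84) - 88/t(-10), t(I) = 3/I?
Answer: -543245/42 ≈ -12934.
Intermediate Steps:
Y = 4091/14 (Y = 94/(-84) - 88/(3/(-10)) = 94*(-1/84) - 88/(3*(-⅒)) = -47/42 - 88/(-3/10) = -47/42 - 88*(-10/3) = -47/42 + 880/3 = 4091/14 ≈ 292.21)
B(x) = -3 - x/3 (B(x) = 7 - (-5*(-6) + x)/3 = 7 - (30 + x)/3 = 7 + (-10 - x/3) = -3 - x/3)
B(Y) - 1*12834 = (-3 - ⅓*4091/14) - 1*12834 = (-3 - 4091/42) - 12834 = -4217/42 - 12834 = -543245/42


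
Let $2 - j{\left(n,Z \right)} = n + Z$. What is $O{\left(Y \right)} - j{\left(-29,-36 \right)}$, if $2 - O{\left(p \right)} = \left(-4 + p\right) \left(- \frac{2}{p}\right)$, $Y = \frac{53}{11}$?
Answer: $- \frac{3427}{53} \approx -64.66$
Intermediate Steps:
$j{\left(n,Z \right)} = 2 - Z - n$ ($j{\left(n,Z \right)} = 2 - \left(n + Z\right) = 2 - \left(Z + n\right) = 2 - Z - n$)
$Y = \frac{53}{11}$ ($Y = 53 \cdot \frac{1}{11} = \frac{53}{11} \approx 4.8182$)
$O{\left(p \right)} = 2 + \frac{2 \left(-4 + p\right)}{p}$ ($O{\left(p \right)} = 2 - \left(-4 + p\right) \left(- \frac{2}{p}\right) = 2 - - \frac{2 \left(-4 + p\right)}{p} = 2 + \frac{2 \left(-4 + p\right)}{p}$)
$O{\left(Y \right)} - j{\left(-29,-36 \right)} = \left(4 - \frac{8}{\frac{53}{11}}\right) - \left(2 - -36 - -29\right) = \left(4 - \frac{88}{53}\right) - \left(2 + 36 + 29\right) = \left(4 - \frac{88}{53}\right) - 67 = \frac{124}{53} - 67 = - \frac{3427}{53}$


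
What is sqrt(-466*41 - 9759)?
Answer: I*sqrt(28865) ≈ 169.9*I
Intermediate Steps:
sqrt(-466*41 - 9759) = sqrt(-19106 - 9759) = sqrt(-28865) = I*sqrt(28865)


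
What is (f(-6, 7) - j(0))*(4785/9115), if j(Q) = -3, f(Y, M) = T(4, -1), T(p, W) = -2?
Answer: 957/1823 ≈ 0.52496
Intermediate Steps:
f(Y, M) = -2
(f(-6, 7) - j(0))*(4785/9115) = (-2 - 1*(-3))*(4785/9115) = (-2 + 3)*(4785*(1/9115)) = 1*(957/1823) = 957/1823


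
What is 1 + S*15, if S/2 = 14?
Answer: 421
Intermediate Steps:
S = 28 (S = 2*14 = 28)
1 + S*15 = 1 + 28*15 = 1 + 420 = 421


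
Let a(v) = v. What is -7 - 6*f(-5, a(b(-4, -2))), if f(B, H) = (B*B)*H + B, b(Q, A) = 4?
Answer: -577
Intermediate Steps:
f(B, H) = B + H*B**2 (f(B, H) = B**2*H + B = H*B**2 + B = B + H*B**2)
-7 - 6*f(-5, a(b(-4, -2))) = -7 - (-30)*(1 - 5*4) = -7 - (-30)*(1 - 20) = -7 - (-30)*(-19) = -7 - 6*95 = -7 - 570 = -577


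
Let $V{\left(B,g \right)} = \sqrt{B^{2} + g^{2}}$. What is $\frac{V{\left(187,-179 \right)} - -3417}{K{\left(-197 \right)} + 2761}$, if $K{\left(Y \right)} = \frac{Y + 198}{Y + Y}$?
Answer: $\frac{448766}{362611} + \frac{394 \sqrt{67010}}{1087833} \approx 1.3314$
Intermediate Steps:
$K{\left(Y \right)} = \frac{198 + Y}{2 Y}$
$\frac{V{\left(187,-179 \right)} - -3417}{K{\left(-197 \right)} + 2761} = \frac{\sqrt{187^{2} + \left(-179\right)^{2}} - -3417}{\frac{198 - 197}{2 \left(-197\right)} + 2761} = \frac{\sqrt{34969 + 32041} + \left(3441 - 24\right)}{\frac{1}{2} \left(- \frac{1}{197}\right) 1 + 2761} = \frac{\sqrt{67010} + 3417}{- \frac{1}{394} + 2761} = \frac{3417 + \sqrt{67010}}{\frac{1087833}{394}} = \left(3417 + \sqrt{67010}\right) \frac{394}{1087833} = \frac{448766}{362611} + \frac{394 \sqrt{67010}}{1087833}$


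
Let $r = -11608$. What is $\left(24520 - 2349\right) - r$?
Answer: $33779$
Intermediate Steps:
$\left(24520 - 2349\right) - r = \left(24520 - 2349\right) - -11608 = 22171 + 11608 = 33779$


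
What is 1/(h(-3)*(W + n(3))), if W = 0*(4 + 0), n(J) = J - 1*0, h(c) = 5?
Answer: 1/15 ≈ 0.066667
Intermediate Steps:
n(J) = J (n(J) = J + 0 = J)
W = 0 (W = 0*4 = 0)
1/(h(-3)*(W + n(3))) = 1/(5*(0 + 3)) = 1/(5*3) = 1/15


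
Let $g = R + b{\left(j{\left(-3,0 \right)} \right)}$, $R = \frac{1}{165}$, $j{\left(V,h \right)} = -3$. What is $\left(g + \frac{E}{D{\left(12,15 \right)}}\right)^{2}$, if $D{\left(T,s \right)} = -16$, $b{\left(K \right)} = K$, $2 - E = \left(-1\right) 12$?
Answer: $\frac{26081449}{1742400} \approx 14.969$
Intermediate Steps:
$E = 14$ ($E = 2 - \left(-1\right) 12 = 2 - -12 = 2 + 12 = 14$)
$R = \frac{1}{165} \approx 0.0060606$
$g = - \frac{494}{165}$ ($g = \frac{1}{165} - 3 = - \frac{494}{165} \approx -2.9939$)
$\left(g + \frac{E}{D{\left(12,15 \right)}}\right)^{2} = \left(- \frac{494}{165} + \frac{14}{-16}\right)^{2} = \left(- \frac{494}{165} + 14 \left(- \frac{1}{16}\right)\right)^{2} = \left(- \frac{494}{165} - \frac{7}{8}\right)^{2} = \left(- \frac{5107}{1320}\right)^{2} = \frac{26081449}{1742400}$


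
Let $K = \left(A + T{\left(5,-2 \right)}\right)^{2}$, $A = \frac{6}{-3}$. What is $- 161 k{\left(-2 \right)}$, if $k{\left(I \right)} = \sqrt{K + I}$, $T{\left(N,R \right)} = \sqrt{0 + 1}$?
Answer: $- 161 i \approx - 161.0 i$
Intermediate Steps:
$T{\left(N,R \right)} = 1$ ($T{\left(N,R \right)} = \sqrt{1} = 1$)
$A = -2$ ($A = 6 \left(- \frac{1}{3}\right) = -2$)
$K = 1$ ($K = \left(-2 + 1\right)^{2} = \left(-1\right)^{2} = 1$)
$k{\left(I \right)} = \sqrt{1 + I}$
$- 161 k{\left(-2 \right)} = - 161 \sqrt{1 - 2} = - 161 \sqrt{-1} = - 161 i$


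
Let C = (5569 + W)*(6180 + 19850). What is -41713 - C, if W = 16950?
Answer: -586211283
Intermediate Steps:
C = 586169570 (C = (5569 + 16950)*(6180 + 19850) = 22519*26030 = 586169570)
-41713 - C = -41713 - 1*586169570 = -41713 - 586169570 = -586211283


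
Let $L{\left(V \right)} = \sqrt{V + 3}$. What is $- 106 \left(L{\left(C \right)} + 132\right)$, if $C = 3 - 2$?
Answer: $-14204$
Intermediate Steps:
$C = 1$
$L{\left(V \right)} = \sqrt{3 + V}$
$- 106 \left(L{\left(C \right)} + 132\right) = - 106 \left(\sqrt{3 + 1} + 132\right) = - 106 \left(\sqrt{4} + 132\right) = - 106 \left(2 + 132\right) = \left(-106\right) 134 = -14204$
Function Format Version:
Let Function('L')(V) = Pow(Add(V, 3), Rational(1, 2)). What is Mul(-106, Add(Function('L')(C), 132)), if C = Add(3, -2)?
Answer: -14204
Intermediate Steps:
C = 1
Function('L')(V) = Pow(Add(3, V), Rational(1, 2))
Mul(-106, Add(Function('L')(C), 132)) = Mul(-106, Add(Pow(Add(3, 1), Rational(1, 2)), 132)) = Mul(-106, Add(Pow(4, Rational(1, 2)), 132)) = Mul(-106, Add(2, 132)) = Mul(-106, 134) = -14204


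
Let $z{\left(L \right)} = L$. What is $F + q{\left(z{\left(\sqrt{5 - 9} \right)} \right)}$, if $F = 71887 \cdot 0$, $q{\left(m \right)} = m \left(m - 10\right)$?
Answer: $4 i \left(-5 + i\right) \approx -4.0 - 20.0 i$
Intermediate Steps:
$q{\left(m \right)} = m \left(-10 + m\right)$
$F = 0$
$F + q{\left(z{\left(\sqrt{5 - 9} \right)} \right)} = 0 + \sqrt{5 - 9} \left(-10 + \sqrt{5 - 9}\right) = 0 + \sqrt{-4} \left(-10 + \sqrt{-4}\right) = 0 + 2 i \left(-10 + 2 i\right) = 2 i \left(-10 + 2 i\right)$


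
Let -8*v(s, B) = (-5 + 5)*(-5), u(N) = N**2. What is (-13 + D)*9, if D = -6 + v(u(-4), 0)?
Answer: -171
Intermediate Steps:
v(s, B) = 0 (v(s, B) = -(-5 + 5)*(-5)/8 = -0*(-5) = -1/8*0 = 0)
D = -6 (D = -6 + 0 = -6)
(-13 + D)*9 = (-13 - 6)*9 = -19*9 = -171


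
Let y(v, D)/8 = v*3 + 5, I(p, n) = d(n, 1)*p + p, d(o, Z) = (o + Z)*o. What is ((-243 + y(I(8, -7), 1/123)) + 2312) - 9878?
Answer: 487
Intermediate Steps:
d(o, Z) = o*(Z + o) (d(o, Z) = (Z + o)*o = o*(Z + o))
I(p, n) = p + n*p*(1 + n) (I(p, n) = (n*(1 + n))*p + p = n*p*(1 + n) + p = p + n*p*(1 + n))
y(v, D) = 40 + 24*v (y(v, D) = 8*(v*3 + 5) = 8*(3*v + 5) = 8*(5 + 3*v) = 40 + 24*v)
((-243 + y(I(8, -7), 1/123)) + 2312) - 9878 = ((-243 + (40 + 24*(8*(1 - 7*(1 - 7))))) + 2312) - 9878 = ((-243 + (40 + 24*(8*(1 - 7*(-6))))) + 2312) - 9878 = ((-243 + (40 + 24*(8*(1 + 42)))) + 2312) - 9878 = ((-243 + (40 + 24*(8*43))) + 2312) - 9878 = ((-243 + (40 + 24*344)) + 2312) - 9878 = ((-243 + (40 + 8256)) + 2312) - 9878 = ((-243 + 8296) + 2312) - 9878 = (8053 + 2312) - 9878 = 10365 - 9878 = 487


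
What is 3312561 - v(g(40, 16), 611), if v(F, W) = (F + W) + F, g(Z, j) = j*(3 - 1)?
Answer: 3311886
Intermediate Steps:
g(Z, j) = 2*j (g(Z, j) = j*2 = 2*j)
v(F, W) = W + 2*F
3312561 - v(g(40, 16), 611) = 3312561 - (611 + 2*(2*16)) = 3312561 - (611 + 2*32) = 3312561 - (611 + 64) = 3312561 - 1*675 = 3312561 - 675 = 3311886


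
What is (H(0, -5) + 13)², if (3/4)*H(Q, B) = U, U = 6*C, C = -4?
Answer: 361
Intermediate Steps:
U = -24 (U = 6*(-4) = -24)
H(Q, B) = -32 (H(Q, B) = (4/3)*(-24) = -32)
(H(0, -5) + 13)² = (-32 + 13)² = (-19)² = 361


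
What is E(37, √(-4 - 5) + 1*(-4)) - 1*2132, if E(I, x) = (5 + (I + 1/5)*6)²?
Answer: 1248581/25 ≈ 49943.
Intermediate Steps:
E(I, x) = (31/5 + 6*I)² (E(I, x) = (5 + (I + ⅕)*6)² = (5 + (⅕ + I)*6)² = (5 + (6/5 + 6*I))² = (31/5 + 6*I)²)
E(37, √(-4 - 5) + 1*(-4)) - 1*2132 = (31 + 30*37)²/25 - 1*2132 = (31 + 1110)²/25 - 2132 = (1/25)*1141² - 2132 = (1/25)*1301881 - 2132 = 1301881/25 - 2132 = 1248581/25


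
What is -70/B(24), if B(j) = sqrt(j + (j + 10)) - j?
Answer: 120/37 + 5*sqrt(58)/37 ≈ 4.2724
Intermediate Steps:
B(j) = sqrt(10 + 2*j) - j (B(j) = sqrt(j + (10 + j)) - j = sqrt(10 + 2*j) - j)
-70/B(24) = -70/(sqrt(10 + 2*24) - 1*24) = -70/(sqrt(10 + 48) - 24) = -70/(sqrt(58) - 24) = -70/(-24 + sqrt(58))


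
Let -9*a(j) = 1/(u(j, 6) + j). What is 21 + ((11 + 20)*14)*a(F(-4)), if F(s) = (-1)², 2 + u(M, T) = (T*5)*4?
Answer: 3151/153 ≈ 20.595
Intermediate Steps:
u(M, T) = -2 + 20*T (u(M, T) = -2 + (T*5)*4 = -2 + (5*T)*4 = -2 + 20*T)
F(s) = 1
a(j) = -1/(9*(118 + j)) (a(j) = -1/(9*((-2 + 20*6) + j)) = -1/(9*((-2 + 120) + j)) = -1/(9*(118 + j)))
21 + ((11 + 20)*14)*a(F(-4)) = 21 + ((11 + 20)*14)*(-1/(1062 + 9*1)) = 21 + (31*14)*(-1/(1062 + 9)) = 21 + 434*(-1/1071) = 21 - 62/153 = 3151/153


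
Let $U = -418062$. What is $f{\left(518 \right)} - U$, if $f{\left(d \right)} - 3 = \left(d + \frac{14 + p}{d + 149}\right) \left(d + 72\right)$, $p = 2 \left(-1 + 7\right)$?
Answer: $\frac{482713235}{667} \approx 7.2371 \cdot 10^{5}$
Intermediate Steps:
$p = 12$ ($p = 2 \cdot 6 = 12$)
$f{\left(d \right)} = 3 + \left(72 + d\right) \left(d + \frac{26}{149 + d}\right)$ ($f{\left(d \right)} = 3 + \left(d + \frac{14 + 12}{d + 149}\right) \left(d + 72\right) = 3 + \left(d + \frac{26}{149 + d}\right) \left(72 + d\right) = 3 + \left(72 + d\right) \left(d + \frac{26}{149 + d}\right)$)
$f{\left(518 \right)} - U = \frac{2319 + 518^{3} + 221 \cdot 518^{2} + 10757 \cdot 518}{149 + 518} - -418062 = \frac{2319 + 138991832 + 221 \cdot 268324 + 5572126}{667} + 418062 = \frac{2319 + 138991832 + 59299604 + 5572126}{667} + 418062 = \frac{1}{667} \cdot 203865881 + 418062 = \frac{203865881}{667} + 418062 = \frac{482713235}{667}$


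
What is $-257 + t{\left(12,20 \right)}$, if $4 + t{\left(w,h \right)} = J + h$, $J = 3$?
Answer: $-238$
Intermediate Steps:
$t{\left(w,h \right)} = -1 + h$ ($t{\left(w,h \right)} = -4 + \left(3 + h\right) = -1 + h$)
$-257 + t{\left(12,20 \right)} = -257 + \left(-1 + 20\right) = -257 + 19 = -238$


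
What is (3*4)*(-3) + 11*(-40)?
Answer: -476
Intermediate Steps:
(3*4)*(-3) + 11*(-40) = 12*(-3) - 440 = -36 - 440 = -476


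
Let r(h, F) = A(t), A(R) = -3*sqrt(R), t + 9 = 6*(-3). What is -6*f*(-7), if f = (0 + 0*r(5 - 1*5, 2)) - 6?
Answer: -252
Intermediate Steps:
t = -27 (t = -9 + 6*(-3) = -9 - 18 = -27)
r(h, F) = -9*I*sqrt(3)
f = -6 (f = (0 + 0*(-9*I*sqrt(3))) - 6 = (0 + 0) - 6 = 0 - 6 = -6)
-6*f*(-7) = -6*(-6)*(-7) = 36*(-7) = -252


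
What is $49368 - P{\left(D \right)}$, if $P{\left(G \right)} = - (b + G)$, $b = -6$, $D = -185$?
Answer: $49177$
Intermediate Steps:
$P{\left(G \right)} = 6 - G$ ($P{\left(G \right)} = - (-6 + G) = 6 - G$)
$49368 - P{\left(D \right)} = 49368 - \left(6 - -185\right) = 49368 - \left(6 + 185\right) = 49368 - 191 = 49177$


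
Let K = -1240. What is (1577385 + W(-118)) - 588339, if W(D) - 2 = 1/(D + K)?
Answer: 1343127183/1358 ≈ 9.8905e+5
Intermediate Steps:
W(D) = 2 + 1/(-1240 + D) (W(D) = 2 + 1/(D - 1240) = 2 + 1/(-1240 + D))
(1577385 + W(-118)) - 588339 = (1577385 + (-2479 + 2*(-118))/(-1240 - 118)) - 588339 = (1577385 + (-2479 - 236)/(-1358)) - 588339 = (1577385 - 1/1358*(-2715)) - 588339 = (1577385 + 2715/1358) - 588339 = 2142091545/1358 - 588339 = 1343127183/1358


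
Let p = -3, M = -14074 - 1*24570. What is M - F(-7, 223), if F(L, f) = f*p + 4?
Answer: -37979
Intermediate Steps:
M = -38644 (M = -14074 - 24570 = -38644)
F(L, f) = 4 - 3*f (F(L, f) = f*(-3) + 4 = -3*f + 4 = 4 - 3*f)
M - F(-7, 223) = -38644 - (4 - 3*223) = -38644 - (4 - 669) = -38644 - 1*(-665) = -38644 + 665 = -37979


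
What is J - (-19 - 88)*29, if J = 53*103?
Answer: 8562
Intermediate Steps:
J = 5459
J - (-19 - 88)*29 = 5459 - (-19 - 88)*29 = 5459 - (-107)*29 = 5459 - 1*(-3103) = 5459 + 3103 = 8562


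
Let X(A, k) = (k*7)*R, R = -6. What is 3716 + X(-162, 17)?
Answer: 3002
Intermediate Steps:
X(A, k) = -42*k (X(A, k) = (k*7)*(-6) = (7*k)*(-6) = -42*k)
3716 + X(-162, 17) = 3716 - 42*17 = 3716 - 714 = 3002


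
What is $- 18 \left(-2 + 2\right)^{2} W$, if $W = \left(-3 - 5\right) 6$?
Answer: $0$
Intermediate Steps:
$W = -48$ ($W = \left(-8\right) 6 = -48$)
$- 18 \left(-2 + 2\right)^{2} W = - 18 \left(-2 + 2\right)^{2} \left(-48\right) = - 18 \cdot 0^{2} \left(-48\right) = \left(-18\right) 0 \left(-48\right) = 0 \left(-48\right) = 0$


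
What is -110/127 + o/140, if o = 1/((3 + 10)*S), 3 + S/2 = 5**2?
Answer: -8808673/10170160 ≈ -0.86613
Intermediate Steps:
S = 44 (S = -6 + 2*5**2 = -6 + 2*25 = -6 + 50 = 44)
o = 1/572 (o = 1/((3 + 10)*44) = 1/(13*44) = 1/572 ≈ 0.0017483)
-110/127 + o/140 = -110/127 + (1/572)/140 = -110*1/127 + (1/572)*(1/140) = -110/127 + 1/80080 = -8808673/10170160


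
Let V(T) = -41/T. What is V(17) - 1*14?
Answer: -279/17 ≈ -16.412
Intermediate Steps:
V(17) - 1*14 = -41/17 - 1*14 = -41*1/17 - 14 = -41/17 - 14 = -279/17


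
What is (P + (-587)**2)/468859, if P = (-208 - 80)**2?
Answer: 427513/468859 ≈ 0.91182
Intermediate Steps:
P = 82944 (P = (-288)**2 = 82944)
(P + (-587)**2)/468859 = (82944 + (-587)**2)/468859 = (82944 + 344569)*(1/468859) = 427513*(1/468859) = 427513/468859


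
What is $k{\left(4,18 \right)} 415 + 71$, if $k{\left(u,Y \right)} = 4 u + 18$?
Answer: $14181$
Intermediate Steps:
$k{\left(u,Y \right)} = 18 + 4 u$
$k{\left(4,18 \right)} 415 + 71 = \left(18 + 4 \cdot 4\right) 415 + 71 = \left(18 + 16\right) 415 + 71 = 34 \cdot 415 + 71 = 14110 + 71 = 14181$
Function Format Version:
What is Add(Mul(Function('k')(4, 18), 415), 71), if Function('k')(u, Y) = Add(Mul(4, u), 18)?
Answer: 14181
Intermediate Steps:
Function('k')(u, Y) = Add(18, Mul(4, u))
Add(Mul(Function('k')(4, 18), 415), 71) = Add(Mul(Add(18, Mul(4, 4)), 415), 71) = Add(Mul(Add(18, 16), 415), 71) = Add(Mul(34, 415), 71) = Add(14110, 71) = 14181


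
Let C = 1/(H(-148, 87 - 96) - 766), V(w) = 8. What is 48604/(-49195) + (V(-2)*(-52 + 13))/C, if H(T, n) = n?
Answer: 11895302396/49195 ≈ 2.4180e+5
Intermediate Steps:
C = -1/775 (C = 1/((87 - 96) - 766) = 1/(-9 - 766) = 1/(-775) = -1/775 ≈ -0.0012903)
48604/(-49195) + (V(-2)*(-52 + 13))/C = 48604/(-49195) + (8*(-52 + 13))/(-1/775) = 48604*(-1/49195) + (8*(-39))*(-775) = -48604/49195 - 312*(-775) = -48604/49195 + 241800 = 11895302396/49195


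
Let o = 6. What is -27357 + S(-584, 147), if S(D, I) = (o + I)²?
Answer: -3948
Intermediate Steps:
S(D, I) = (6 + I)²
-27357 + S(-584, 147) = -27357 + (6 + 147)² = -27357 + 153² = -27357 + 23409 = -3948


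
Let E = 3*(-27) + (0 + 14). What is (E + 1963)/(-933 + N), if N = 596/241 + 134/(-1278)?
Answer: -145991052/71658185 ≈ -2.0373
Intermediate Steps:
N = 364697/153999 (N = 596*(1/241) + 134*(-1/1278) = 596/241 - 67/639 = 364697/153999 ≈ 2.3682)
E = -67 (E = -81 + 14 = -67)
(E + 1963)/(-933 + N) = (-67 + 1963)/(-933 + 364697/153999) = 1896/(-143316370/153999) = 1896*(-153999/143316370) = -145991052/71658185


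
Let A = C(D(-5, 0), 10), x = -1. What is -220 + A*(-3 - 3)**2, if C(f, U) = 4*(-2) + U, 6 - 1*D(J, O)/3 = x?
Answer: -148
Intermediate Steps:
D(J, O) = 21 (D(J, O) = 18 - 3*(-1) = 18 + 3 = 21)
C(f, U) = -8 + U
A = 2 (A = -8 + 10 = 2)
-220 + A*(-3 - 3)**2 = -220 + 2*(-3 - 3)**2 = -220 + 2*(-6)**2 = -220 + 2*36 = -220 + 72 = -148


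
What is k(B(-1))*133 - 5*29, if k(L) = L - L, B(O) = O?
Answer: -145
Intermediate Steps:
k(L) = 0
k(B(-1))*133 - 5*29 = 0*133 - 5*29 = 0 - 145 = -145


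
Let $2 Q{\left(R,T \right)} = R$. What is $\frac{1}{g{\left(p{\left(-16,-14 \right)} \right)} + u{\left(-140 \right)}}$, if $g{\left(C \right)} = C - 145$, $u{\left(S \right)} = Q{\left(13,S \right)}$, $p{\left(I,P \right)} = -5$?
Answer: $- \frac{2}{287} \approx -0.0069686$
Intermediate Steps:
$Q{\left(R,T \right)} = \frac{R}{2}$
$u{\left(S \right)} = \frac{13}{2}$ ($u{\left(S \right)} = \frac{1}{2} \cdot 13 = \frac{13}{2}$)
$g{\left(C \right)} = -145 + C$ ($g{\left(C \right)} = C - 145 = -145 + C$)
$\frac{1}{g{\left(p{\left(-16,-14 \right)} \right)} + u{\left(-140 \right)}} = \frac{1}{\left(-145 - 5\right) + \frac{13}{2}} = \frac{1}{-150 + \frac{13}{2}} = \frac{1}{- \frac{287}{2}} = - \frac{2}{287}$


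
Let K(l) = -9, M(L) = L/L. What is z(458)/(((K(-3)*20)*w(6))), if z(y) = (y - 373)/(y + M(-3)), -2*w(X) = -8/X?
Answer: -1/648 ≈ -0.0015432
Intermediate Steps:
M(L) = 1
w(X) = 4/X (w(X) = -(-4)/X = 4/X)
z(y) = (-373 + y)/(1 + y) (z(y) = (y - 373)/(y + 1) = (-373 + y)/(1 + y))
z(458)/(((K(-3)*20)*w(6))) = ((-373 + 458)/(1 + 458))/(((-9*20)*(4/6))) = (85/459)/((-720/6)) = ((1/459)*85)/((-180*2/3)) = (5/27)/(-120) = (5/27)*(-1/120) = -1/648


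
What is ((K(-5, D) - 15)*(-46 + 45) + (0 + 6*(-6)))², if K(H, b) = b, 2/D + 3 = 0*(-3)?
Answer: 3721/9 ≈ 413.44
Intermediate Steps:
D = -⅔ (D = 2/(-3 + 0*(-3)) = 2/(-3 + 0) = 2/(-3) = 2*(-⅓) = -⅔ ≈ -0.66667)
((K(-5, D) - 15)*(-46 + 45) + (0 + 6*(-6)))² = ((-⅔ - 15)*(-46 + 45) + (0 + 6*(-6)))² = (-47/3*(-1) + (0 - 36))² = (47/3 - 36)² = (-61/3)² = 3721/9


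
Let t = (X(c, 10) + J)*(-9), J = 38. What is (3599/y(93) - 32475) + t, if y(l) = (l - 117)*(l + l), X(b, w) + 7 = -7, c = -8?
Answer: -145936223/4464 ≈ -32692.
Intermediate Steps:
X(b, w) = -14 (X(b, w) = -7 - 7 = -14)
y(l) = 2*l*(-117 + l) (y(l) = (-117 + l)*(2*l) = 2*l*(-117 + l))
t = -216 (t = (-14 + 38)*(-9) = 24*(-9) = -216)
(3599/y(93) - 32475) + t = (3599/((2*93*(-117 + 93))) - 32475) - 216 = (3599/((2*93*(-24))) - 32475) - 216 = (3599/(-4464) - 32475) - 216 = (3599*(-1/4464) - 32475) - 216 = (-3599/4464 - 32475) - 216 = -144971999/4464 - 216 = -145936223/4464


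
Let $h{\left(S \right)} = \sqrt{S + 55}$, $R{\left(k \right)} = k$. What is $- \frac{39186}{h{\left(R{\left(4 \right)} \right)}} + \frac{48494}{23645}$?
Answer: $\frac{48494}{23645} - \frac{39186 \sqrt{59}}{59} \approx -5099.5$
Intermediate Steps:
$h{\left(S \right)} = \sqrt{55 + S}$
$- \frac{39186}{h{\left(R{\left(4 \right)} \right)}} + \frac{48494}{23645} = - \frac{39186}{\sqrt{55 + 4}} + \frac{48494}{23645} = - \frac{39186}{\sqrt{59}} + 48494 \cdot \frac{1}{23645} = - 39186 \frac{\sqrt{59}}{59} + \frac{48494}{23645} = - \frac{39186 \sqrt{59}}{59} + \frac{48494}{23645} = \frac{48494}{23645} - \frac{39186 \sqrt{59}}{59}$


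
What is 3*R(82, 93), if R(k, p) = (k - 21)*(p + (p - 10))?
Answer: 32208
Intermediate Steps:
R(k, p) = (-21 + k)*(-10 + 2*p) (R(k, p) = (-21 + k)*(p + (-10 + p)) = (-21 + k)*(-10 + 2*p))
3*R(82, 93) = 3*(210 - 42*93 - 10*82 + 2*82*93) = 3*(210 - 3906 - 820 + 15252) = 3*10736 = 32208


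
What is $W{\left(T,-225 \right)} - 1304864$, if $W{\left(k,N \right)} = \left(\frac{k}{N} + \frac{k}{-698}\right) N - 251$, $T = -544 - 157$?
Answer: $- \frac{911617293}{698} \approx -1.306 \cdot 10^{6}$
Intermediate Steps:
$T = -701$
$W{\left(k,N \right)} = -251 + N \left(- \frac{k}{698} + \frac{k}{N}\right)$ ($W{\left(k,N \right)} = \left(\frac{k}{N} + k \left(- \frac{1}{698}\right)\right) N - 251 = \left(\frac{k}{N} - \frac{k}{698}\right) N - 251 = \left(- \frac{k}{698} + \frac{k}{N}\right) N - 251 = N \left(- \frac{k}{698} + \frac{k}{N}\right) - 251 = -251 + N \left(- \frac{k}{698} + \frac{k}{N}\right)$)
$W{\left(T,-225 \right)} - 1304864 = \left(-251 - 701 - \left(- \frac{225}{698}\right) \left(-701\right)\right) - 1304864 = \left(-251 - 701 - \frac{157725}{698}\right) - 1304864 = - \frac{822221}{698} - 1304864 = - \frac{911617293}{698}$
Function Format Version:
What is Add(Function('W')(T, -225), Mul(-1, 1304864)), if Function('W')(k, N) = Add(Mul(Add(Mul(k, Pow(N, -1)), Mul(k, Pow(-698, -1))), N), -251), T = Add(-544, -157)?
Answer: Rational(-911617293, 698) ≈ -1.3060e+6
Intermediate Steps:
T = -701
Function('W')(k, N) = Add(-251, Mul(N, Add(Mul(Rational(-1, 698), k), Mul(k, Pow(N, -1))))) (Function('W')(k, N) = Add(Mul(Add(Mul(k, Pow(N, -1)), Mul(k, Rational(-1, 698))), N), -251) = Add(Mul(Add(Mul(k, Pow(N, -1)), Mul(Rational(-1, 698), k)), N), -251) = Add(Mul(Add(Mul(Rational(-1, 698), k), Mul(k, Pow(N, -1))), N), -251) = Add(Mul(N, Add(Mul(Rational(-1, 698), k), Mul(k, Pow(N, -1)))), -251) = Add(-251, Mul(N, Add(Mul(Rational(-1, 698), k), Mul(k, Pow(N, -1))))))
Add(Function('W')(T, -225), Mul(-1, 1304864)) = Add(Add(-251, -701, Mul(Rational(-1, 698), -225, -701)), Mul(-1, 1304864)) = Add(Add(-251, -701, Rational(-157725, 698)), -1304864) = Add(Rational(-822221, 698), -1304864) = Rational(-911617293, 698)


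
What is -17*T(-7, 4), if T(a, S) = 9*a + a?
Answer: 1190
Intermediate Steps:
T(a, S) = 10*a
-17*T(-7, 4) = -170*(-7) = -17*(-70) = 1190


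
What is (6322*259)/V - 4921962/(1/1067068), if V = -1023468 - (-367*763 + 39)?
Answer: -1952419569325684787/371743 ≈ -5.2521e+12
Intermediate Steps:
V = -743486 (V = -1023468 - (-280021 + 39) = -1023468 - 1*(-279982) = -1023468 + 279982 = -743486)
(6322*259)/V - 4921962/(1/1067068) = (6322*259)/(-743486) - 4921962/(1/1067068) = 1637398*(-1/743486) - 4921962/1/1067068 = -818699/371743 - 4921962*1067068 = -818699/371743 - 5252068147416 = -1952419569325684787/371743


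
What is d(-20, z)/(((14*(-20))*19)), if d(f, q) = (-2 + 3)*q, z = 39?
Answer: -39/5320 ≈ -0.0073308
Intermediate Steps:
d(f, q) = q (d(f, q) = 1*q = q)
d(-20, z)/(((14*(-20))*19)) = 39/(((14*(-20))*19)) = 39/((-280*19)) = 39/(-5320) = 39*(-1/5320) = -39/5320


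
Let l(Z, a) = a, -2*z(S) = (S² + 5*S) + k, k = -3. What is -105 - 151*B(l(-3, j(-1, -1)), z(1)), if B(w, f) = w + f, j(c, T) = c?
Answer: 545/2 ≈ 272.50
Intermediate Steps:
z(S) = 3/2 - 5*S/2 - S²/2 (z(S) = -((S² + 5*S) - 3)/2 = -(-3 + S² + 5*S)/2 = 3/2 - 5*S/2 - S²/2)
B(w, f) = f + w
-105 - 151*B(l(-3, j(-1, -1)), z(1)) = -105 - 151*((3/2 - 5/2*1 - ½*1²) - 1) = -105 - 151*((3/2 - 5/2 - ½*1) - 1) = -105 - 151*((3/2 - 5/2 - ½) - 1) = -105 - 151*(-3/2 - 1) = -105 - 151*(-5/2) = -105 + 755/2 = 545/2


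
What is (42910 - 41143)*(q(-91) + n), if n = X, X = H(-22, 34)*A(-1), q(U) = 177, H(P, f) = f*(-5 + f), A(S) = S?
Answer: -1429503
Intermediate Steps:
X = -986 (X = (34*(-5 + 34))*(-1) = (34*29)*(-1) = 986*(-1) = -986)
n = -986
(42910 - 41143)*(q(-91) + n) = (42910 - 41143)*(177 - 986) = 1767*(-809) = -1429503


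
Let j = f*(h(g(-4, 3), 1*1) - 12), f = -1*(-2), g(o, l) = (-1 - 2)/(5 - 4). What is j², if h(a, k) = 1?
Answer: 484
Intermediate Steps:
g(o, l) = -3 (g(o, l) = -3/1 = -3*1 = -3)
f = 2
j = -22 (j = 2*(1 - 12) = 2*(-11) = -22)
j² = (-22)² = 484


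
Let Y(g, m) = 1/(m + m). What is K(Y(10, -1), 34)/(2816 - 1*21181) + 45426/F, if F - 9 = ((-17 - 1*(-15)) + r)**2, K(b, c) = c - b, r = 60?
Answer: 1668264243/123890290 ≈ 13.466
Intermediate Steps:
Y(g, m) = 1/(2*m)
F = 3373 (F = 9 + ((-17 - 1*(-15)) + 60)**2 = 9 + ((-17 + 15) + 60)**2 = 9 + (-2 + 60)**2 = 9 + 58**2 = 9 + 3364 = 3373)
K(Y(10, -1), 34)/(2816 - 1*21181) + 45426/F = (34 - 1/(2*(-1)))/(2816 - 1*21181) + 45426/3373 = (34 - (-1)/2)/(2816 - 21181) + 45426*(1/3373) = (34 - 1*(-1/2))/(-18365) + 45426/3373 = (34 + 1/2)*(-1/18365) + 45426/3373 = (69/2)*(-1/18365) + 45426/3373 = -69/36730 + 45426/3373 = 1668264243/123890290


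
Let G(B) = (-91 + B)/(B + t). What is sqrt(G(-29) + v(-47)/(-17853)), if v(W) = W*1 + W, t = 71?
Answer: I*sqrt(44539914342)/124971 ≈ 1.6888*I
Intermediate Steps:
v(W) = 2*W (v(W) = W + W = 2*W)
G(B) = (-91 + B)/(71 + B) (G(B) = (-91 + B)/(B + 71) = (-91 + B)/(71 + B))
sqrt(G(-29) + v(-47)/(-17853)) = sqrt((-91 - 29)/(71 - 29) + (2*(-47))/(-17853)) = sqrt(-120/42 - 94*(-1/17853)) = sqrt((1/42)*(-120) + 94/17853) = sqrt(-20/7 + 94/17853) = sqrt(-356402/124971) = I*sqrt(44539914342)/124971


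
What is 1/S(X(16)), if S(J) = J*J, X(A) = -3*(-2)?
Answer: 1/36 ≈ 0.027778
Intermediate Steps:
X(A) = 6
S(J) = J**2
1/S(X(16)) = 1/(6**2) = 1/36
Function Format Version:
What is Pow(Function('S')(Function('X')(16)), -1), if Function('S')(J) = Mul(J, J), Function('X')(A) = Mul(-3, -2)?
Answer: Rational(1, 36) ≈ 0.027778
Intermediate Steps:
Function('X')(A) = 6
Function('S')(J) = Pow(J, 2)
Pow(Function('S')(Function('X')(16)), -1) = Pow(Pow(6, 2), -1) = Pow(36, -1) = Rational(1, 36)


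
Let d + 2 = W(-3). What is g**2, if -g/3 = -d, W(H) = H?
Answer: 225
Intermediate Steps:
d = -5 (d = -2 - 3 = -5)
g = -15 (g = -(-3)*(-5) = -3*5 = -15)
g**2 = (-15)**2 = 225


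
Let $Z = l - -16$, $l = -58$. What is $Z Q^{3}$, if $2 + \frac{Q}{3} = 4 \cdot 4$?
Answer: $-3111696$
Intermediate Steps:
$Z = -42$ ($Z = -58 - -16 = -58 + 16 = -42$)
$Q = 42$ ($Q = -6 + 3 \cdot 4 \cdot 4 = -6 + 3 \cdot 16 = -6 + 48 = 42$)
$Z Q^{3} = - 42 \cdot 42^{3} = \left(-42\right) 74088 = -3111696$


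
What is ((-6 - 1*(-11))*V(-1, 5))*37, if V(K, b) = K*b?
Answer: -925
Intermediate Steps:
((-6 - 1*(-11))*V(-1, 5))*37 = ((-6 - 1*(-11))*(-1*5))*37 = ((-6 + 11)*(-5))*37 = (5*(-5))*37 = -25*37 = -925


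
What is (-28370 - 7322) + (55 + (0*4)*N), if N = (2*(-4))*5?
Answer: -35637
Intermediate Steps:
N = -40 (N = -8*5 = -40)
(-28370 - 7322) + (55 + (0*4)*N) = (-28370 - 7322) + (55 + (0*4)*(-40)) = -35692 + (55 + 0*(-40)) = -35692 + (55 + 0) = -35692 + 55 = -35637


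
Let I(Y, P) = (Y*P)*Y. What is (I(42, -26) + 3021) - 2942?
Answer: -45785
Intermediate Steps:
I(Y, P) = P*Y**2 (I(Y, P) = (P*Y)*Y = P*Y**2)
(I(42, -26) + 3021) - 2942 = (-26*42**2 + 3021) - 2942 = (-26*1764 + 3021) - 2942 = (-45864 + 3021) - 2942 = -42843 - 2942 = -45785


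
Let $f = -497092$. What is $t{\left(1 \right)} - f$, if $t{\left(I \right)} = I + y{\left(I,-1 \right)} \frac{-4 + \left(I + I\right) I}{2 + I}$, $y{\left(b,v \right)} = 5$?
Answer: $\frac{1491269}{3} \approx 4.9709 \cdot 10^{5}$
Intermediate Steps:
$t{\left(I \right)} = I + \frac{5 \left(-4 + 2 I^{2}\right)}{2 + I}$ ($t{\left(I \right)} = I + 5 \frac{-4 + \left(I + I\right) I}{2 + I} = I + 5 \frac{-4 + 2 I I}{2 + I} = I + 5 \frac{-4 + 2 I^{2}}{2 + I} = I + \frac{5 \left(-4 + 2 I^{2}\right)}{2 + I}$)
$t{\left(1 \right)} - f = \frac{-20 + 2 \cdot 1 + 11 \cdot 1^{2}}{2 + 1} - -497092 = \frac{-20 + 2 + 11 \cdot 1}{3} + 497092 = \frac{-20 + 2 + 11}{3} + 497092 = \frac{1}{3} \left(-7\right) + 497092 = - \frac{7}{3} + 497092 = \frac{1491269}{3}$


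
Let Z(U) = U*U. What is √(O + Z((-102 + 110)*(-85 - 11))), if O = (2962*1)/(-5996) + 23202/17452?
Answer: 2*√6307202221690488733/6540137 ≈ 768.00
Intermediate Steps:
Z(U) = U²
O = 5464148/6540137 (O = 2962*(-1/5996) + 23202*(1/17452) = -1481/2998 + 11601/8726 = 5464148/6540137 ≈ 0.83548)
√(O + Z((-102 + 110)*(-85 - 11))) = √(5464148/6540137 + ((-102 + 110)*(-85 - 11))²) = √(5464148/6540137 + (8*(-96))²) = √(5464148/6540137 + (-768)²) = √(5464148/6540137 + 589824) = √(3857535230036/6540137) = 2*√6307202221690488733/6540137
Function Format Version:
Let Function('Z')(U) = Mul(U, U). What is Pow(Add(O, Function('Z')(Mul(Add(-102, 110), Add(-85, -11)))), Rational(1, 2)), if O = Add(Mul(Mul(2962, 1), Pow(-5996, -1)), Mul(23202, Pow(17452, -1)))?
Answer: Mul(Rational(2, 6540137), Pow(6307202221690488733, Rational(1, 2))) ≈ 768.00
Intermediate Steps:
Function('Z')(U) = Pow(U, 2)
O = Rational(5464148, 6540137) (O = Add(Mul(2962, Rational(-1, 5996)), Mul(23202, Rational(1, 17452))) = Add(Rational(-1481, 2998), Rational(11601, 8726)) = Rational(5464148, 6540137) ≈ 0.83548)
Pow(Add(O, Function('Z')(Mul(Add(-102, 110), Add(-85, -11)))), Rational(1, 2)) = Pow(Add(Rational(5464148, 6540137), Pow(Mul(Add(-102, 110), Add(-85, -11)), 2)), Rational(1, 2)) = Pow(Add(Rational(5464148, 6540137), Pow(Mul(8, -96), 2)), Rational(1, 2)) = Pow(Add(Rational(5464148, 6540137), Pow(-768, 2)), Rational(1, 2)) = Pow(Add(Rational(5464148, 6540137), 589824), Rational(1, 2)) = Pow(Rational(3857535230036, 6540137), Rational(1, 2)) = Mul(Rational(2, 6540137), Pow(6307202221690488733, Rational(1, 2)))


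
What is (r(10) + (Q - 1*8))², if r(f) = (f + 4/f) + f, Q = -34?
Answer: 11664/25 ≈ 466.56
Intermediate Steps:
r(f) = 2*f + 4/f
(r(10) + (Q - 1*8))² = ((2*10 + 4/10) + (-34 - 1*8))² = ((20 + 4*(⅒)) + (-34 - 8))² = ((20 + ⅖) - 42)² = (102/5 - 42)² = (-108/5)² = 11664/25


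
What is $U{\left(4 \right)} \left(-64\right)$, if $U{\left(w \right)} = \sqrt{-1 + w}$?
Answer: $- 64 \sqrt{3} \approx -110.85$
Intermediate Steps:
$U{\left(4 \right)} \left(-64\right) = \sqrt{-1 + 4} \left(-64\right) = \sqrt{3} \left(-64\right) = - 64 \sqrt{3}$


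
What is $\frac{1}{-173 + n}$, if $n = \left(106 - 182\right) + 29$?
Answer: $- \frac{1}{220} \approx -0.0045455$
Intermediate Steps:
$n = -47$ ($n = -76 + 29 = -47$)
$\frac{1}{-173 + n} = \frac{1}{-173 - 47} = \frac{1}{-220} = - \frac{1}{220}$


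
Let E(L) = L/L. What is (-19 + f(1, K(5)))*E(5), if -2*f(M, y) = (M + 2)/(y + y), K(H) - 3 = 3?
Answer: -153/8 ≈ -19.125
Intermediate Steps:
K(H) = 6 (K(H) = 3 + 3 = 6)
f(M, y) = -(2 + M)/(4*y) (f(M, y) = -(M + 2)/(2*(y + y)) = -(2 + M)/(2*(2*y)) = -(2 + M)*1/(2*y)/2 = -(2 + M)/(4*y))
E(L) = 1
(-19 + f(1, K(5)))*E(5) = (-19 + (1/4)*(-2 - 1*1)/6)*1 = (-19 + (1/4)*(1/6)*(-2 - 1))*1 = (-19 + (1/4)*(1/6)*(-3))*1 = (-19 - 1/8)*1 = -153/8*1 = -153/8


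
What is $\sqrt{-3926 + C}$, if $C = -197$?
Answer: $i \sqrt{4123} \approx 64.211 i$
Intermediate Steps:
$\sqrt{-3926 + C} = \sqrt{-3926 - 197} = \sqrt{-4123} = i \sqrt{4123}$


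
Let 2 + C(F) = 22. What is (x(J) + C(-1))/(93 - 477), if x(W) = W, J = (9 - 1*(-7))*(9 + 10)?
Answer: -27/32 ≈ -0.84375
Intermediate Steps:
J = 304 (J = (9 + 7)*19 = 16*19 = 304)
C(F) = 20 (C(F) = -2 + 22 = 20)
(x(J) + C(-1))/(93 - 477) = (304 + 20)/(93 - 477) = 324/(-384) = 324*(-1/384) = -27/32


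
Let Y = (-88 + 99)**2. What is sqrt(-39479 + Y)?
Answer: I*sqrt(39358) ≈ 198.39*I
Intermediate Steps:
Y = 121 (Y = 11**2 = 121)
sqrt(-39479 + Y) = sqrt(-39479 + 121) = sqrt(-39358) = I*sqrt(39358)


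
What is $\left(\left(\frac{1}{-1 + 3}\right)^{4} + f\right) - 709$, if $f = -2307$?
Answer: $- \frac{48255}{16} \approx -3015.9$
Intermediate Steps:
$\left(\left(\frac{1}{-1 + 3}\right)^{4} + f\right) - 709 = \left(\left(\frac{1}{-1 + 3}\right)^{4} - 2307\right) - 709 = \left(\left(\frac{1}{2}\right)^{4} - 2307\right) - 709 = \left(\frac{1}{16} - 2307\right) - 709 = - \frac{36911}{16} - 709 = - \frac{48255}{16}$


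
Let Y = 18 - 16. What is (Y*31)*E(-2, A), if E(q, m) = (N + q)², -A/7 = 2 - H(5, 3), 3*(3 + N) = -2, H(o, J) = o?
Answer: 17918/9 ≈ 1990.9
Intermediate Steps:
N = -11/3 (N = -3 + (⅓)*(-2) = -3 - ⅔ = -11/3 ≈ -3.6667)
A = 21 (A = -7*(2 - 1*5) = -7*(2 - 5) = -7*(-3) = 21)
E(q, m) = (-11/3 + q)²
Y = 2
(Y*31)*E(-2, A) = (2*31)*((-11 + 3*(-2))²/9) = 62*((-11 - 6)²/9) = 62*((⅑)*(-17)²) = 62*((⅑)*289) = 62*(289/9) = 17918/9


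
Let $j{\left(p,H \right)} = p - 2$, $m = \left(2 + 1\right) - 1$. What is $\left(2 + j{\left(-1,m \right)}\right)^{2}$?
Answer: $1$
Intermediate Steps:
$m = 2$ ($m = 3 - 1 = 2$)
$j{\left(p,H \right)} = -2 + p$
$\left(2 + j{\left(-1,m \right)}\right)^{2} = \left(2 - 3\right)^{2} = \left(-1\right)^{2} = 1$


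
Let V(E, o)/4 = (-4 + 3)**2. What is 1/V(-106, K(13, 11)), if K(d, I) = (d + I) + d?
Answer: 1/4 ≈ 0.25000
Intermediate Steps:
K(d, I) = I + 2*d (K(d, I) = (I + d) + d = I + 2*d)
V(E, o) = 4 (V(E, o) = 4*(-4 + 3)**2 = 4*(-1)**2 = 4*1 = 4)
1/V(-106, K(13, 11)) = 1/4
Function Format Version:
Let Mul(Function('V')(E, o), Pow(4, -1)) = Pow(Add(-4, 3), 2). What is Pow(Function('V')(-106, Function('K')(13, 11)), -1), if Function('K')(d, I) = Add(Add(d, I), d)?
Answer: Rational(1, 4) ≈ 0.25000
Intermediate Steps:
Function('K')(d, I) = Add(I, Mul(2, d)) (Function('K')(d, I) = Add(Add(I, d), d) = Add(I, Mul(2, d)))
Function('V')(E, o) = 4 (Function('V')(E, o) = Mul(4, Pow(Add(-4, 3), 2)) = Mul(4, Pow(-1, 2)) = Mul(4, 1) = 4)
Pow(Function('V')(-106, Function('K')(13, 11)), -1) = Pow(4, -1) = Rational(1, 4)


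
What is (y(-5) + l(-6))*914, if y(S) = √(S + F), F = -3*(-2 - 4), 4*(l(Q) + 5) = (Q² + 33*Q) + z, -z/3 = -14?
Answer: -31990 + 914*√13 ≈ -28695.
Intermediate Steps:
z = 42 (z = -3*(-14) = 42)
l(Q) = 11/2 + Q²/4 + 33*Q/4 (l(Q) = -5 + ((Q² + 33*Q) + 42)/4 = -5 + (42 + Q² + 33*Q)/4 = -5 + (21/2 + Q²/4 + 33*Q/4) = 11/2 + Q²/4 + 33*Q/4)
F = 18 (F = -3*(-6) = 18)
y(S) = √(18 + S) (y(S) = √(S + 18) = √(18 + S))
(y(-5) + l(-6))*914 = (√(18 - 5) + (11/2 + (¼)*(-6)² + (33/4)*(-6)))*914 = (√13 + (11/2 + (¼)*36 - 99/2))*914 = (√13 + (11/2 + 9 - 99/2))*914 = (√13 - 35)*914 = (-35 + √13)*914 = -31990 + 914*√13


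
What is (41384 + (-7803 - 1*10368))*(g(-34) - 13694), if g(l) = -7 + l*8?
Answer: -324355249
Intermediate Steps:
g(l) = -7 + 8*l
(41384 + (-7803 - 1*10368))*(g(-34) - 13694) = (41384 + (-7803 - 1*10368))*((-7 + 8*(-34)) - 13694) = (41384 + (-7803 - 10368))*((-7 - 272) - 13694) = (41384 - 18171)*(-279 - 13694) = 23213*(-13973) = -324355249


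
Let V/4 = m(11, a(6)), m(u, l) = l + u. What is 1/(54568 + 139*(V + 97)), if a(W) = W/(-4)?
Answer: 1/73333 ≈ 1.3636e-5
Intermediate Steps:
a(W) = -W/4 (a(W) = W*(-¼) = -W/4)
V = 38 (V = 4*(-¼*6 + 11) = 4*(-3/2 + 11) = 4*(19/2) = 38)
1/(54568 + 139*(V + 97)) = 1/(54568 + 139*(38 + 97)) = 1/(54568 + 139*135) = 1/(54568 + 18765) = 1/73333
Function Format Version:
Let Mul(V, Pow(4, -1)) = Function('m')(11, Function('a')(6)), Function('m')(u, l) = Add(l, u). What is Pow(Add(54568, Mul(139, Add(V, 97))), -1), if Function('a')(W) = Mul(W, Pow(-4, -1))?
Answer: Rational(1, 73333) ≈ 1.3636e-5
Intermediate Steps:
Function('a')(W) = Mul(Rational(-1, 4), W) (Function('a')(W) = Mul(W, Rational(-1, 4)) = Mul(Rational(-1, 4), W))
V = 38 (V = Mul(4, Add(Mul(Rational(-1, 4), 6), 11)) = Mul(4, Add(Rational(-3, 2), 11)) = Mul(4, Rational(19, 2)) = 38)
Pow(Add(54568, Mul(139, Add(V, 97))), -1) = Pow(Add(54568, Mul(139, Add(38, 97))), -1) = Pow(Add(54568, Mul(139, 135)), -1) = Pow(Add(54568, 18765), -1) = Pow(73333, -1) = Rational(1, 73333)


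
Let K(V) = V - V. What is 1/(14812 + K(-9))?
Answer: 1/14812 ≈ 6.7513e-5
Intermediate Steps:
K(V) = 0
1/(14812 + K(-9)) = 1/(14812 + 0) = 1/14812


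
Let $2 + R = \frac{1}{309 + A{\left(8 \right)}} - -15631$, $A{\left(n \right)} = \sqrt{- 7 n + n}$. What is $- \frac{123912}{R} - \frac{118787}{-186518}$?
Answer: $\frac{- 42510592786 \sqrt{3} + 3283943233325 i}{186518 \left(- 2414681 i + 31258 \sqrt{3}\right)} \approx -7.2915 - 3.6845 \cdot 10^{-8} i$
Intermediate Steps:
$A{\left(n \right)} = \sqrt{6} \sqrt{- n}$ ($A{\left(n \right)} = \sqrt{- 6 n} = \sqrt{6} \sqrt{- n}$)
$R = 15629 + \frac{1}{309 + 4 i \sqrt{3}}$ ($R = -2 + \left(\frac{1}{309 + \sqrt{6} \sqrt{\left(-1\right) 8}} - -15631\right) = -2 + \left(\frac{1}{309 + \sqrt{6} \sqrt{-8}} + 15631\right) = -2 + \left(\frac{1}{309 + \sqrt{6} \cdot 2 i \sqrt{2}} + 15631\right) = -2 + \left(\frac{1}{309 + 4 i \sqrt{3}} + 15631\right) = -2 + \left(15631 + \frac{1}{309 + 4 i \sqrt{3}}\right) = 15629 + \frac{1}{309 + 4 i \sqrt{3}} \approx 15629.0 - 7.2525 \cdot 10^{-5} i$)
$- \frac{123912}{R} - \frac{118787}{-186518} = - \frac{123912}{\frac{497674350}{31843} - \frac{4 i \sqrt{3}}{95529}} - \frac{118787}{-186518} = - \frac{123912}{\frac{497674350}{31843} - \frac{4 i \sqrt{3}}{95529}} - - \frac{118787}{186518} = - \frac{123912}{\frac{497674350}{31843} - \frac{4 i \sqrt{3}}{95529}} + \frac{118787}{186518} = \frac{118787}{186518} - \frac{123912}{\frac{497674350}{31843} - \frac{4 i \sqrt{3}}{95529}}$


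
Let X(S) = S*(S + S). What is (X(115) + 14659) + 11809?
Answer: 52918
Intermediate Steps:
X(S) = 2*S**2 (X(S) = S*(2*S) = 2*S**2)
(X(115) + 14659) + 11809 = (2*115**2 + 14659) + 11809 = (2*13225 + 14659) + 11809 = (26450 + 14659) + 11809 = 41109 + 11809 = 52918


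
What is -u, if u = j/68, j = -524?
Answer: 131/17 ≈ 7.7059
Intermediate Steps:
u = -131/17 (u = -524/68 = -524*1/68 = -131/17 ≈ -7.7059)
-u = -1*(-131/17) = 131/17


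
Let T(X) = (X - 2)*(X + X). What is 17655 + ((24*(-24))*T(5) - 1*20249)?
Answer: -19874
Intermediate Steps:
T(X) = 2*X*(-2 + X) (T(X) = (-2 + X)*(2*X) = 2*X*(-2 + X))
17655 + ((24*(-24))*T(5) - 1*20249) = 17655 + ((24*(-24))*(2*5*(-2 + 5)) - 1*20249) = 17655 + (-1152*5*3 - 20249) = 17655 + (-576*30 - 20249) = 17655 + (-17280 - 20249) = 17655 - 37529 = -19874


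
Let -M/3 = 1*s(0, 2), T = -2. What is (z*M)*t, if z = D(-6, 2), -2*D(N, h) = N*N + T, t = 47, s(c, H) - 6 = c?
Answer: 14382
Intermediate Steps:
s(c, H) = 6 + c
M = -18 (M = -3*(6 + 0) = -3*6 = -18)
D(N, h) = 1 - N²/2 (D(N, h) = -(N*N - 2)/2 = -(N² - 2)/2 = -(-2 + N²)/2 = 1 - N²/2)
z = -17 (z = 1 - ½*(-6)² = 1 - ½*36 = 1 - 18 = -17)
(z*M)*t = -17*(-18)*47 = 306*47 = 14382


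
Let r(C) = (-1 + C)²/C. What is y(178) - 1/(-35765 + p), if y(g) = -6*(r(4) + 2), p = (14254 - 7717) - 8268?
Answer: -956147/37496 ≈ -25.500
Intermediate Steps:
p = -1731 (p = 6537 - 8268 = -1731)
r(C) = (-1 + C)²/C
y(g) = -51/2 (y(g) = -6*((-1 + 4)²/4 + 2) = -6*((¼)*3² + 2) = -6*((¼)*9 + 2) = -6*(9/4 + 2) = -6*17/4 = -51/2)
y(178) - 1/(-35765 + p) = -51/2 - 1/(-35765 - 1731) = -51/2 - 1/(-37496) = -51/2 - 1*(-1/37496) = -51/2 + 1/37496 = -956147/37496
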